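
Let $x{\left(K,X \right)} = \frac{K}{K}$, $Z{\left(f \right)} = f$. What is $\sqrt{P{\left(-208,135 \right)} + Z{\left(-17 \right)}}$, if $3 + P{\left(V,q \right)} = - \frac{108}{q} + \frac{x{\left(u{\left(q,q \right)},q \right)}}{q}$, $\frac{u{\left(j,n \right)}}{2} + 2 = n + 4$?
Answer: $\frac{i \sqrt{42105}}{45} \approx 4.5599 i$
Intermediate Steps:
$u{\left(j,n \right)} = 4 + 2 n$ ($u{\left(j,n \right)} = -4 + 2 \left(n + 4\right) = -4 + 2 \left(4 + n\right) = -4 + \left(8 + 2 n\right) = 4 + 2 n$)
$x{\left(K,X \right)} = 1$
$P{\left(V,q \right)} = -3 - \frac{107}{q}$ ($P{\left(V,q \right)} = -3 + \left(- \frac{108}{q} + 1 \frac{1}{q}\right) = -3 + \left(- \frac{108}{q} + \frac{1}{q}\right) = -3 - \frac{107}{q}$)
$\sqrt{P{\left(-208,135 \right)} + Z{\left(-17 \right)}} = \sqrt{\left(-3 - \frac{107}{135}\right) - 17} = \sqrt{- \frac{512}{135} - 17} = \sqrt{- \frac{2807}{135}} = \frac{i \sqrt{42105}}{45}$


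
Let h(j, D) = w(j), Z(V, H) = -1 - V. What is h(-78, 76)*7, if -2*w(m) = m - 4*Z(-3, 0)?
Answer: 301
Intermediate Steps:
w(m) = 4 - m/2 (w(m) = -(m - 4*(-1 - 1*(-3)))/2 = -(m - 4*(-1 + 3))/2 = -(m - 4*2)/2 = -(m - 8)/2 = -(-8 + m)/2 = 4 - m/2)
h(j, D) = 4 - j/2
h(-78, 76)*7 = (4 - ½*(-78))*7 = (4 + 39)*7 = 43*7 = 301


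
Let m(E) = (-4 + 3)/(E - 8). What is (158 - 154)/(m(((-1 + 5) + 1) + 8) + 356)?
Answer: 20/1779 ≈ 0.011242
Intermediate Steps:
m(E) = -1/(-8 + E)
(158 - 154)/(m(((-1 + 5) + 1) + 8) + 356) = (158 - 154)/(-1/(-8 + (((-1 + 5) + 1) + 8)) + 356) = 4/(-1/(-8 + ((4 + 1) + 8)) + 356) = 4/(-1/(-8 + (5 + 8)) + 356) = 4/(-1/(-8 + 13) + 356) = 4/(-1/5 + 356) = 4/(-1*⅕ + 356) = 4/(-⅕ + 356) = 4/(1779/5) = 4*(5/1779) = 20/1779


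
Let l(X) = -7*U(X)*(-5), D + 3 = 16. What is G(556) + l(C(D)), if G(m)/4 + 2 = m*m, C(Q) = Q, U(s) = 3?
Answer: 1236641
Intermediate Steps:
D = 13 (D = -3 + 16 = 13)
l(X) = 105 (l(X) = -7*3*(-5) = -21*(-5) = 105)
G(m) = -8 + 4*m**2 (G(m) = -8 + 4*(m*m) = -8 + 4*m**2)
G(556) + l(C(D)) = (-8 + 4*556**2) + 105 = (-8 + 4*309136) + 105 = (-8 + 1236544) + 105 = 1236536 + 105 = 1236641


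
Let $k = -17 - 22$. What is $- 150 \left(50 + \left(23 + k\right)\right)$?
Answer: $-5100$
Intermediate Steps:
$k = -39$ ($k = -17 - 22 = -39$)
$- 150 \left(50 + \left(23 + k\right)\right) = - 150 \left(50 + \left(23 - 39\right)\right) = - 150 \left(50 - 16\right) = \left(-150\right) 34 = -5100$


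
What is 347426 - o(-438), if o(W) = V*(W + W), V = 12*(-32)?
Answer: 11042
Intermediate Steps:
V = -384
o(W) = -768*W (o(W) = -384*(W + W) = -768*W)
347426 - o(-438) = 347426 - (-768)*(-438) = 347426 - 1*336384 = 347426 - 336384 = 11042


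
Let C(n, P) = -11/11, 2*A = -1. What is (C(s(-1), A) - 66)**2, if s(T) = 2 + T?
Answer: 4489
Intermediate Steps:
A = -1/2 (A = (1/2)*(-1) = -1/2 ≈ -0.50000)
C(n, P) = -1 (C(n, P) = -11*1/11 = -1)
(C(s(-1), A) - 66)**2 = (-1 - 66)**2 = (-67)**2 = 4489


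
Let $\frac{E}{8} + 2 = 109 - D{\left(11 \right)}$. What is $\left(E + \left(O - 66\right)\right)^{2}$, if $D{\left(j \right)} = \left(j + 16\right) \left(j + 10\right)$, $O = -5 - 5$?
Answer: $14107536$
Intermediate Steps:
$O = -10$
$D{\left(j \right)} = \left(10 + j\right) \left(16 + j\right)$ ($D{\left(j \right)} = \left(16 + j\right) \left(10 + j\right) = \left(10 + j\right) \left(16 + j\right)$)
$E = -3680$ ($E = -16 + 8 \left(109 - \left(160 + 11^{2} + 26 \cdot 11\right)\right) = -16 + 8 \left(109 - \left(160 + 121 + 286\right)\right) = -16 + 8 \left(109 - 567\right) = -16 + 8 \left(-458\right) = -16 - 3664 = -3680$)
$\left(E + \left(O - 66\right)\right)^{2} = \left(-3680 - 76\right)^{2} = \left(-3756\right)^{2} = 14107536$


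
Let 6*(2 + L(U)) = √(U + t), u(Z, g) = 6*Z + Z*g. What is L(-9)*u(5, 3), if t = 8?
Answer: -90 + 15*I/2 ≈ -90.0 + 7.5*I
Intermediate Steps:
L(U) = -2 + √(8 + U)/6 (L(U) = -2 + √(U + 8)/6 = -2 + √(8 + U)/6)
L(-9)*u(5, 3) = (-2 + √(8 - 9)/6)*(5*(6 + 3)) = (-2 + √(-1)/6)*(5*9) = (-2 + I/6)*45 = -90 + 15*I/2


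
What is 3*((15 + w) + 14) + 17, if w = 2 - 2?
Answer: 104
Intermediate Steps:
w = 0
3*((15 + w) + 14) + 17 = 3*((15 + 0) + 14) + 17 = 3*(15 + 14) + 17 = 3*29 + 17 = 87 + 17 = 104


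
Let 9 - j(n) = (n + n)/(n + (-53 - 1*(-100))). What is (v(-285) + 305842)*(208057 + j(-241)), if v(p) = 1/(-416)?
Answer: 2567781813395631/40352 ≈ 6.3635e+10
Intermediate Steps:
v(p) = -1/416
j(n) = 9 - 2*n/(47 + n) (j(n) = 9 - (n + n)/(n + (-53 - 1*(-100))) = 9 - 2*n/(n + (-53 + 100)) = 9 - 2*n/(n + 47) = 9 - 2*n/(47 + n))
(v(-285) + 305842)*(208057 + j(-241)) = (-1/416 + 305842)*(208057 + (423 + 7*(-241))/(47 - 241)) = 127230271*(208057 + (423 - 1687)/(-194))/416 = 127230271*(208057 - 1/194*(-1264))/416 = 127230271*(208057 + 632/97)/416 = (127230271/416)*(20182161/97) = 2567781813395631/40352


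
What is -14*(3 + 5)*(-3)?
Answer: 336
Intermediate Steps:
-14*(3 + 5)*(-3) = -112*(-3) = -14*(-24) = 336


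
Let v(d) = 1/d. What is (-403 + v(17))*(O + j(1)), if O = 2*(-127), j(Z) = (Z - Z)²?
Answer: 1739900/17 ≈ 1.0235e+5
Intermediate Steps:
j(Z) = 0 (j(Z) = 0² = 0)
O = -254
(-403 + v(17))*(O + j(1)) = (-403 + 1/17)*(-254 + 0) = (-403 + 1/17)*(-254) = -6850/17*(-254) = 1739900/17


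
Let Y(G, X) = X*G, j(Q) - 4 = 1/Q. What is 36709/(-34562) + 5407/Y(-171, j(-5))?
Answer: -1053651211/112291938 ≈ -9.3831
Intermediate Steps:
j(Q) = 4 + 1/Q
Y(G, X) = G*X
36709/(-34562) + 5407/Y(-171, j(-5)) = 36709/(-34562) + 5407/((-171*(4 + 1/(-5)))) = 36709*(-1/34562) + 5407/((-171*(4 - ⅕))) = -36709/34562 + 5407/((-171*19/5)) = -36709/34562 + 5407/(-3249/5) = -36709/34562 + 5407*(-5/3249) = -36709/34562 - 27035/3249 = -1053651211/112291938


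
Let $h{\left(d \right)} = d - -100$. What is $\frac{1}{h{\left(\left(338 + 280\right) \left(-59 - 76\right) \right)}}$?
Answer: $- \frac{1}{83330} \approx -1.2 \cdot 10^{-5}$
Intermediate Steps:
$h{\left(d \right)} = 100 + d$ ($h{\left(d \right)} = d + 100 = 100 + d$)
$\frac{1}{h{\left(\left(338 + 280\right) \left(-59 - 76\right) \right)}} = \frac{1}{100 + \left(338 + 280\right) \left(-59 - 76\right)} = \frac{1}{100 + 618 \left(-135\right)} = \frac{1}{100 - 83430} = \frac{1}{-83330} = - \frac{1}{83330}$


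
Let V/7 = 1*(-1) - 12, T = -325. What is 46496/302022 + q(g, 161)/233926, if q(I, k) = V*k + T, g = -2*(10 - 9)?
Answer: 226912208/2523242799 ≈ 0.089929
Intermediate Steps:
g = -2 (g = -2*1 = -2)
V = -91 (V = 7*(1*(-1) - 12) = 7*(-1 - 12) = 7*(-13) = -91)
q(I, k) = -325 - 91*k (q(I, k) = -91*k - 325 = -325 - 91*k)
46496/302022 + q(g, 161)/233926 = 46496/302022 + (-325 - 91*161)/233926 = 46496*(1/302022) + (-325 - 14651)*(1/233926) = 23248/151011 - 14976*1/233926 = 23248/151011 - 7488/116963 = 226912208/2523242799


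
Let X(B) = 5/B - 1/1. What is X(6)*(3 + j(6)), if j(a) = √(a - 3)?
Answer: -½ - √3/6 ≈ -0.78868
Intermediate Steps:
X(B) = -1 + 5/B (X(B) = 5/B - 1*1 = 5/B - 1 = -1 + 5/B)
j(a) = √(-3 + a)
X(6)*(3 + j(6)) = ((5 - 1*6)/6)*(3 + √(-3 + 6)) = ((5 - 6)/6)*(3 + √3) = ((⅙)*(-1))*(3 + √3) = -(3 + √3)/6 = -½ - √3/6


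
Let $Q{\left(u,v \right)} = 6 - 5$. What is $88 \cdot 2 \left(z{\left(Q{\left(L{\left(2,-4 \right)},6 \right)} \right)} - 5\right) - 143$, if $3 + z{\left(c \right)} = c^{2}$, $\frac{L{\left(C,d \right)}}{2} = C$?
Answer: $-1375$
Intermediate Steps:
$L{\left(C,d \right)} = 2 C$
$Q{\left(u,v \right)} = 1$ ($Q{\left(u,v \right)} = 6 - 5 = 1$)
$z{\left(c \right)} = -3 + c^{2}$
$88 \cdot 2 \left(z{\left(Q{\left(L{\left(2,-4 \right)},6 \right)} \right)} - 5\right) - 143 = 88 \cdot 2 \left(\left(-3 + 1^{2}\right) - 5\right) - 143 = 88 \cdot 2 \left(\left(-3 + 1\right) - 5\right) - 143 = 88 \cdot 2 \left(-2 - 5\right) - 143 = 88 \cdot 2 \left(-7\right) - 143 = 88 \left(-14\right) - 143 = -1232 - 143 = -1375$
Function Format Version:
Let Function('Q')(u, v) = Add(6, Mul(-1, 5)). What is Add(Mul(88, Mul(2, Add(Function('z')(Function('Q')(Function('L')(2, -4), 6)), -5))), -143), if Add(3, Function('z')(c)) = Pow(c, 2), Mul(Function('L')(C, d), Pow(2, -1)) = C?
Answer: -1375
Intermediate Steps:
Function('L')(C, d) = Mul(2, C)
Function('Q')(u, v) = 1 (Function('Q')(u, v) = Add(6, -5) = 1)
Function('z')(c) = Add(-3, Pow(c, 2))
Add(Mul(88, Mul(2, Add(Function('z')(Function('Q')(Function('L')(2, -4), 6)), -5))), -143) = Add(Mul(88, Mul(2, Add(Add(-3, Pow(1, 2)), -5))), -143) = Add(Mul(88, Mul(2, Add(Add(-3, 1), -5))), -143) = Add(Mul(88, Mul(2, Add(-2, -5))), -143) = Add(Mul(88, Mul(2, -7)), -143) = Add(Mul(88, -14), -143) = Add(-1232, -143) = -1375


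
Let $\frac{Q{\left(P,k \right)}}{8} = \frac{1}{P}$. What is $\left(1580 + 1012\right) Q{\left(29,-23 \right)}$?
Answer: $\frac{20736}{29} \approx 715.03$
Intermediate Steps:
$Q{\left(P,k \right)} = \frac{8}{P}$
$\left(1580 + 1012\right) Q{\left(29,-23 \right)} = \left(1580 + 1012\right) \frac{8}{29} = 2592 \cdot 8 \cdot \frac{1}{29} = 2592 \cdot \frac{8}{29} = \frac{20736}{29}$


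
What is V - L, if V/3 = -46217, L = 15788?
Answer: -154439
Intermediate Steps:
V = -138651 (V = 3*(-46217) = -138651)
V - L = -138651 - 1*15788 = -138651 - 15788 = -154439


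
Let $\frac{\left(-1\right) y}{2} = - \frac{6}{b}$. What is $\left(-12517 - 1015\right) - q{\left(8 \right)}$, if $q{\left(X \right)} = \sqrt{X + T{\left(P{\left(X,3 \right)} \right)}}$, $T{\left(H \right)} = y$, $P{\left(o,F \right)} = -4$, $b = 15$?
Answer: $-13532 - \frac{2 \sqrt{55}}{5} \approx -13535.0$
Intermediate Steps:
$y = \frac{4}{5}$ ($y = - 2 \left(- \frac{6}{15}\right) = - 2 \left(\left(-6\right) \frac{1}{15}\right) = \left(-2\right) \left(- \frac{2}{5}\right) = \frac{4}{5} \approx 0.8$)
$T{\left(H \right)} = \frac{4}{5}$
$q{\left(X \right)} = \sqrt{\frac{4}{5} + X}$ ($q{\left(X \right)} = \sqrt{X + \frac{4}{5}} = \sqrt{\frac{4}{5} + X}$)
$\left(-12517 - 1015\right) - q{\left(8 \right)} = \left(-12517 - 1015\right) - \frac{\sqrt{20 + 25 \cdot 8}}{5} = -13532 - \frac{\sqrt{20 + 200}}{5} = -13532 - \frac{\sqrt{220}}{5} = -13532 - \frac{2 \sqrt{55}}{5}$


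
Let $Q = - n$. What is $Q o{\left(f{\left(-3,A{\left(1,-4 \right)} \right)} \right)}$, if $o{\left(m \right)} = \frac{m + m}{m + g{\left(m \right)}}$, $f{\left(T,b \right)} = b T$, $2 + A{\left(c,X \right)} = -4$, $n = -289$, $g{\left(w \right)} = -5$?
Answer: $\frac{10404}{13} \approx 800.31$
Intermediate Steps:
$A{\left(c,X \right)} = -6$ ($A{\left(c,X \right)} = -2 - 4 = -6$)
$Q = 289$ ($Q = \left(-1\right) \left(-289\right) = 289$)
$f{\left(T,b \right)} = T b$
$o{\left(m \right)} = \frac{2 m}{-5 + m}$ ($o{\left(m \right)} = \frac{m + m}{m - 5} = \frac{2 m}{-5 + m}$)
$Q o{\left(f{\left(-3,A{\left(1,-4 \right)} \right)} \right)} = 289 \frac{2 \left(\left(-3\right) \left(-6\right)\right)}{-5 - -18} = 289 \cdot 2 \cdot 18 \frac{1}{-5 + 18} = 289 \cdot 2 \cdot 18 \cdot \frac{1}{13} = 289 \cdot \frac{36}{13} = \frac{10404}{13}$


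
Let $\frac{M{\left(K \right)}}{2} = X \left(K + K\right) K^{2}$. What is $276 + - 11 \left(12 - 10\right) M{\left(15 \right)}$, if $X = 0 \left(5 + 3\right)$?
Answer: $276$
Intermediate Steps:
$X = 0$ ($X = 0 \cdot 8 = 0$)
$M{\left(K \right)} = 0$ ($M{\left(K \right)} = 2 \cdot 0 \left(K + K\right) K^{2} = 2 \cdot 0 \cdot 2 K K^{2} = 2 \cdot 0 K^{2} = 2 \cdot 0 = 0$)
$276 + - 11 \left(12 - 10\right) M{\left(15 \right)} = 276 + - 11 \left(12 - 10\right) 0 = 276 + \left(-11\right) 2 \cdot 0 = 276 - 0 = 276 + 0 = 276$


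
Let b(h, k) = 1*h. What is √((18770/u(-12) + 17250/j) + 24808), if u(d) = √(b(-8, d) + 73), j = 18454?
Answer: √(356956966989883 + 4154881690258*√65)/119951 ≈ 164.73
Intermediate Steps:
b(h, k) = h
u(d) = √65 (u(d) = √(-8 + 73) = √65)
√((18770/u(-12) + 17250/j) + 24808) = √((18770/(√65) + 17250/18454) + 24808) = √((18770*(√65/65) + 17250*(1/18454)) + 24808) = √((3754*√65/13 + 8625/9227) + 24808) = √((8625/9227 + 3754*√65/13) + 24808) = √(228912041/9227 + 3754*√65/13)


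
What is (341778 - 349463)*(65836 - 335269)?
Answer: 2070592605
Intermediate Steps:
(341778 - 349463)*(65836 - 335269) = -7685*(-269433) = 2070592605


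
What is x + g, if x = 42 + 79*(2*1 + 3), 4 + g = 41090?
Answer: 41523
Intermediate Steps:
g = 41086 (g = -4 + 41090 = 41086)
x = 437 (x = 42 + 79*(2 + 3) = 42 + 79*5 = 42 + 395 = 437)
x + g = 437 + 41086 = 41523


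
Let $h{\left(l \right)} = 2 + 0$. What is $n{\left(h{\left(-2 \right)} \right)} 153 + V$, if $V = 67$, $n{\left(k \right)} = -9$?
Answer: $-1310$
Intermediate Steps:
$h{\left(l \right)} = 2$
$n{\left(h{\left(-2 \right)} \right)} 153 + V = \left(-9\right) 153 + 67 = -1377 + 67 = -1310$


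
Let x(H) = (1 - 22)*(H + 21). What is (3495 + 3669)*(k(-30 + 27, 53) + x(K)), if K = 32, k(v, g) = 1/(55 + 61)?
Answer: -231230637/29 ≈ -7.9735e+6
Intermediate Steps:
k(v, g) = 1/116
x(H) = -441 - 21*H (x(H) = -21*(21 + H) = -441 - 21*H)
(3495 + 3669)*(k(-30 + 27, 53) + x(K)) = (3495 + 3669)*(1/116 + (-441 - 21*32)) = 7164*(1/116 + (-441 - 672)) = 7164*(1/116 - 1113) = 7164*(-129107/116) = -231230637/29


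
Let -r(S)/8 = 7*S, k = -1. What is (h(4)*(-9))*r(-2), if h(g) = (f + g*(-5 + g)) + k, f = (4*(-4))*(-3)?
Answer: -43344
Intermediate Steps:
f = 48 (f = -16*(-3) = 48)
h(g) = 47 + g*(-5 + g) (h(g) = (48 + g*(-5 + g)) - 1 = 47 + g*(-5 + g))
r(S) = -56*S
(h(4)*(-9))*r(-2) = ((47 + 4² - 5*4)*(-9))*(-56*(-2)) = ((47 + 16 - 20)*(-9))*112 = (43*(-9))*112 = -387*112 = -43344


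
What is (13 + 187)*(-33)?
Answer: -6600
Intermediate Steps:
(13 + 187)*(-33) = 200*(-33) = -6600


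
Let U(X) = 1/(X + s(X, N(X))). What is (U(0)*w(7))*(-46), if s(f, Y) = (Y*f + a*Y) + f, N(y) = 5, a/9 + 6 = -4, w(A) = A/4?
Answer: 161/900 ≈ 0.17889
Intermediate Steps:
w(A) = A/4 (w(A) = A*(¼) = A/4)
a = -90 (a = -54 + 9*(-4) = -54 - 36 = -90)
s(f, Y) = f - 90*Y + Y*f (s(f, Y) = (Y*f - 90*Y) + f = (-90*Y + Y*f) + f = f - 90*Y + Y*f)
U(X) = 1/(-450 + 7*X) (U(X) = 1/(X + (X - 90*5 + 5*X)) = 1/(X + (X - 450 + 5*X)) = 1/(X + (-450 + 6*X)) = 1/(-450 + 7*X))
(U(0)*w(7))*(-46) = (((¼)*7)/(-450 + 7*0))*(-46) = ((7/4)/(-450 + 0))*(-46) = ((7/4)/(-450))*(-46) = -1/450*7/4*(-46) = -7/1800*(-46) = 161/900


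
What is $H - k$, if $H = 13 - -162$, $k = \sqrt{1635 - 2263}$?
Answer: $175 - 2 i \sqrt{157} \approx 175.0 - 25.06 i$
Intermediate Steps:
$k = 2 i \sqrt{157}$ ($k = \sqrt{-628} = 2 i \sqrt{157} \approx 25.06 i$)
$H = 175$ ($H = 13 + 162 = 175$)
$H - k = 175 - 2 i \sqrt{157}$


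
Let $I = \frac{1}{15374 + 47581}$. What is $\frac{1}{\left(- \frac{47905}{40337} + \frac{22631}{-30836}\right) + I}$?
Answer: $- \frac{7118675153460}{13678664775823} \approx -0.52042$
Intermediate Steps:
$I = \frac{1}{62955} \approx 1.5884 \cdot 10^{-5}$
$\frac{1}{\left(- \frac{47905}{40337} + \frac{22631}{-30836}\right) + I} = \frac{1}{\left(- \frac{47905}{40337} + \frac{22631}{-30836}\right) + \frac{1}{62955}} = \frac{1}{\left(\left(-47905\right) \frac{1}{40337} + 22631 \left(- \frac{1}{30836}\right)\right) + \frac{1}{62955}} = \frac{1}{\left(- \frac{4355}{3667} - \frac{22631}{30836}\right) + \frac{1}{62955}} = \frac{1}{- \frac{217278657}{113075612} + \frac{1}{62955}} = \frac{1}{- \frac{13678664775823}{7118675153460}} = - \frac{7118675153460}{13678664775823}$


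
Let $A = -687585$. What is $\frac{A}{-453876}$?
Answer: $\frac{229195}{151292} \approx 1.5149$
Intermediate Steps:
$\frac{A}{-453876} = - \frac{687585}{-453876} = \left(-687585\right) \left(- \frac{1}{453876}\right) = \frac{229195}{151292}$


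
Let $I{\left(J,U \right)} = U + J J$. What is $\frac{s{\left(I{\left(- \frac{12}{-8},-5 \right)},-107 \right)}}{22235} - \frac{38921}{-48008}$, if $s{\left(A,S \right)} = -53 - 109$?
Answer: $\frac{857631139}{1067457880} \approx 0.80343$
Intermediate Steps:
$I{\left(J,U \right)} = U + J^{2}$
$s{\left(A,S \right)} = -162$
$\frac{s{\left(I{\left(- \frac{12}{-8},-5 \right)},-107 \right)}}{22235} - \frac{38921}{-48008} = - \frac{162}{22235} - \frac{38921}{-48008} = \left(-162\right) \frac{1}{22235} - - \frac{38921}{48008} = - \frac{162}{22235} + \frac{38921}{48008} = \frac{857631139}{1067457880}$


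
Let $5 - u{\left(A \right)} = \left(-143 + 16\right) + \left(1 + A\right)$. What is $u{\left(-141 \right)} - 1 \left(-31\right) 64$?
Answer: $2256$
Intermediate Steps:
$u{\left(A \right)} = 131 - A$ ($u{\left(A \right)} = 5 - \left(\left(-143 + 16\right) + \left(1 + A\right)\right) = 5 - \left(-127 + \left(1 + A\right)\right) = 5 - \left(-126 + A\right) = 131 - A$)
$u{\left(-141 \right)} - 1 \left(-31\right) 64 = \left(131 - -141\right) - 1 \left(-31\right) 64 = \left(131 + 141\right) - \left(-31\right) 64 = 272 - -1984 = 272 + 1984 = 2256$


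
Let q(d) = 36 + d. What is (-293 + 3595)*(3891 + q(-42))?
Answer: 12828270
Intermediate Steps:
(-293 + 3595)*(3891 + q(-42)) = (-293 + 3595)*(3891 + (36 - 42)) = 3302*(3891 - 6) = 3302*3885 = 12828270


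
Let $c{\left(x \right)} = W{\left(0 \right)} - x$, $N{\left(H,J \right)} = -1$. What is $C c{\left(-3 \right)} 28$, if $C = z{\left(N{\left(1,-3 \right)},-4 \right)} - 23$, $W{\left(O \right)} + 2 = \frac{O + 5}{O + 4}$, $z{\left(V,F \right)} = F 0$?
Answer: $-1449$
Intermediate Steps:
$z{\left(V,F \right)} = 0$
$W{\left(O \right)} = -2 + \frac{5 + O}{4 + O}$ ($W{\left(O \right)} = -2 + \frac{O + 5}{O + 4} = -2 + \frac{5 + O}{4 + O}$)
$c{\left(x \right)} = - \frac{3}{4} - x$ ($c{\left(x \right)} = \frac{-3 - 0}{4 + 0} - x = \frac{-3 + 0}{4} - x = \frac{1}{4} \left(-3\right) - x = - \frac{3}{4} - x$)
$C = -23$ ($C = 0 - 23 = -23$)
$C c{\left(-3 \right)} 28 = - 23 \left(- \frac{3}{4} - -3\right) 28 = - 23 \left(- \frac{3}{4} + 3\right) 28 = \left(-23\right) \frac{9}{4} \cdot 28 = \left(- \frac{207}{4}\right) 28 = -1449$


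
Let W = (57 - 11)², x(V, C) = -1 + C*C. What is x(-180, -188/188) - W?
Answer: -2116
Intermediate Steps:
x(V, C) = -1 + C²
W = 2116 (W = 46² = 2116)
x(-180, -188/188) - W = (-1 + (-188/188)²) - 1*2116 = (-1 + (-188*1/188)²) - 2116 = (-1 + (-1)²) - 2116 = (-1 + 1) - 2116 = 0 - 2116 = -2116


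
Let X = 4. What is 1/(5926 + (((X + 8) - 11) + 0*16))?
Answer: 1/5927 ≈ 0.00016872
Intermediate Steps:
1/(5926 + (((X + 8) - 11) + 0*16)) = 1/(5926 + (((4 + 8) - 11) + 0*16)) = 1/(5926 + ((12 - 11) + 0)) = 1/(5926 + (1 + 0)) = 1/(5926 + 1) = 1/5927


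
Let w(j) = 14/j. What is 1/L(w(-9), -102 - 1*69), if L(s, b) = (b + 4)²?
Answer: 1/27889 ≈ 3.5856e-5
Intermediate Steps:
L(s, b) = (4 + b)²
1/L(w(-9), -102 - 1*69) = 1/((4 + (-102 - 1*69))²) = 1/((4 + (-102 - 69))²) = 1/((4 - 171)²) = 1/((-167)²) = 1/27889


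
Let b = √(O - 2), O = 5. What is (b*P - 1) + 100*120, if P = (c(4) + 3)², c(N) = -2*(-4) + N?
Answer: 11999 + 225*√3 ≈ 12389.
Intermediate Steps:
c(N) = 8 + N
b = √3 (b = √(5 - 2) = √3 ≈ 1.7320)
P = 225 (P = ((8 + 4) + 3)² = (12 + 3)² = 15² = 225)
(b*P - 1) + 100*120 = (√3*225 - 1) + 100*120 = (225*√3 - 1) + 12000 = (-1 + 225*√3) + 12000 = 11999 + 225*√3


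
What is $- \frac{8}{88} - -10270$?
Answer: $\frac{112969}{11} \approx 10270.0$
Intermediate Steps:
$- \frac{8}{88} - -10270 = \left(-8\right) \frac{1}{88} + 10270 = - \frac{1}{11} + 10270 = \frac{112969}{11}$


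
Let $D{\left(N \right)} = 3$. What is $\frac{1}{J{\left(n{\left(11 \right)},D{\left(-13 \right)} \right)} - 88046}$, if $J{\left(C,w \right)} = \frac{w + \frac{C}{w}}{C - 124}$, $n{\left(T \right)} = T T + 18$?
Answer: $- \frac{45}{3961922} \approx -1.1358 \cdot 10^{-5}$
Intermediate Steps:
$n{\left(T \right)} = 18 + T^{2}$ ($n{\left(T \right)} = T^{2} + 18 = 18 + T^{2}$)
$J{\left(C,w \right)} = \frac{w + \frac{C}{w}}{-124 + C}$
$\frac{1}{J{\left(n{\left(11 \right)},D{\left(-13 \right)} \right)} - 88046} = \frac{1}{\frac{\left(18 + 11^{2}\right) + 3^{2}}{3 \left(-124 + \left(18 + 11^{2}\right)\right)} - 88046} = \frac{1}{\frac{\left(18 + 121\right) + 9}{3 \left(-124 + \left(18 + 121\right)\right)} - 88046} = \frac{1}{\frac{139 + 9}{3 \left(-124 + 139\right)} - 88046} = \frac{1}{\frac{1}{3} \cdot \frac{1}{15} \cdot 148 - 88046} = \frac{1}{\frac{148}{45} - 88046} = \frac{1}{- \frac{3961922}{45}} = - \frac{45}{3961922}$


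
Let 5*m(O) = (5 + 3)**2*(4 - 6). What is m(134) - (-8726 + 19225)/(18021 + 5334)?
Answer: -608387/23355 ≈ -26.050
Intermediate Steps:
m(O) = -128/5 (m(O) = ((5 + 3)**2*(4 - 6))/5 = (8**2*(-2))/5 = (64*(-2))/5 = (1/5)*(-128) = -128/5)
m(134) - (-8726 + 19225)/(18021 + 5334) = -128/5 - (-8726 + 19225)/(18021 + 5334) = -128/5 - 10499/23355 = -608387/23355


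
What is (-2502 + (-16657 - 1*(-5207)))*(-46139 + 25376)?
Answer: 289685376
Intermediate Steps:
(-2502 + (-16657 - 1*(-5207)))*(-46139 + 25376) = (-2502 + (-16657 + 5207))*(-20763) = (-2502 - 11450)*(-20763) = -13952*(-20763) = 289685376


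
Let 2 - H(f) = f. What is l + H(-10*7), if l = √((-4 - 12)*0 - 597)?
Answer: 72 + I*√597 ≈ 72.0 + 24.434*I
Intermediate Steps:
H(f) = 2 - f
l = I*√597 (l = √(-16*0 - 597) = √(0 - 597) = √(-597) = I*√597 ≈ 24.434*I)
l + H(-10*7) = I*√597 + (2 - (-10)*7) = I*√597 + (2 - 1*(-70)) = I*√597 + (2 + 70) = I*√597 + 72 = 72 + I*√597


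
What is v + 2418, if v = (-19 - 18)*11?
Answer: 2011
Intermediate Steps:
v = -407 (v = -37*11 = -407)
v + 2418 = -407 + 2418 = 2011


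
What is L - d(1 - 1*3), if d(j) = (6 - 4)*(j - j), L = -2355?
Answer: -2355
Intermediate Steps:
d(j) = 0 (d(j) = 2*0 = 0)
L - d(1 - 1*3) = -2355 - 1*0 = -2355 + 0 = -2355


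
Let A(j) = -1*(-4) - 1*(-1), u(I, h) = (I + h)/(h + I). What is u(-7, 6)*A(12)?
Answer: 5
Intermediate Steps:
u(I, h) = 1 (u(I, h) = (I + h)/(I + h) = 1)
A(j) = 5 (A(j) = 4 + 1 = 5)
u(-7, 6)*A(12) = 1*5 = 5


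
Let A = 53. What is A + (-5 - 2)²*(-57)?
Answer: -2740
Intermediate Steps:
A + (-5 - 2)²*(-57) = 53 + (-5 - 2)²*(-57) = 53 + (-7)²*(-57) = 53 + 49*(-57) = 53 - 2793 = -2740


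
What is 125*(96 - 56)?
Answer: 5000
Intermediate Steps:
125*(96 - 56) = 125*40 = 5000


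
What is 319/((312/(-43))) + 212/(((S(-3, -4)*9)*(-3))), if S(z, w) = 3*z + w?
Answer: -121757/2808 ≈ -43.361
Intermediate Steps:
S(z, w) = w + 3*z
319/((312/(-43))) + 212/(((S(-3, -4)*9)*(-3))) = 319/((312/(-43))) + 212/((((-4 + 3*(-3))*9)*(-3))) = 319/((312*(-1/43))) + 212/((((-4 - 9)*9)*(-3))) = 319/(-312/43) + 212/((-13*9*(-3))) = 319*(-43/312) + 212/((-117*(-3))) = -13717/312 + 212/351 = -121757/2808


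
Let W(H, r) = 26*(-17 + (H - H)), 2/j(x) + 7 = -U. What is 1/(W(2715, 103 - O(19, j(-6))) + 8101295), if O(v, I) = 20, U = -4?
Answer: 1/8100853 ≈ 1.2344e-7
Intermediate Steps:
j(x) = -⅔ (j(x) = 2/(-7 - 1*(-4)) = 2/(-7 + 4) = 2/(-3) = 2*(-⅓) = -⅔)
W(H, r) = -442 (W(H, r) = 26*(-17 + 0) = 26*(-17) = -442)
1/(W(2715, 103 - O(19, j(-6))) + 8101295) = 1/(-442 + 8101295) = 1/8100853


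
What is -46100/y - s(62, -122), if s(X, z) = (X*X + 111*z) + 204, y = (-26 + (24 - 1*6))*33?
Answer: 638129/66 ≈ 9668.6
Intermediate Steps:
y = -264 (y = (-26 + (24 - 6))*33 = (-26 + 18)*33 = -8*33 = -264)
s(X, z) = 204 + X**2 + 111*z (s(X, z) = (X**2 + 111*z) + 204 = 204 + X**2 + 111*z)
-46100/y - s(62, -122) = -46100/(-264) - (204 + 62**2 + 111*(-122)) = -46100*(-1/264) - (204 + 3844 - 13542) = 11525/66 - 1*(-9494) = 11525/66 + 9494 = 638129/66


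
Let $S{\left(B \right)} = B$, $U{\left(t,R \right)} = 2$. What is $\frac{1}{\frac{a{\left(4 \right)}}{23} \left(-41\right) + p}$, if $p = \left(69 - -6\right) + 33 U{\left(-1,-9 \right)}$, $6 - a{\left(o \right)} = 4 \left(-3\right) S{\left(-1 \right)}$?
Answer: $\frac{23}{3489} \approx 0.0065921$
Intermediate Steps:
$a{\left(o \right)} = -6$ ($a{\left(o \right)} = 6 - 4 \left(-3\right) \left(-1\right) = 6 - \left(-12\right) \left(-1\right) = 6 - 12 = -6$)
$p = 141$ ($p = \left(69 - -6\right) + 33 \cdot 2 = \left(69 + 6\right) + 66 = 75 + 66 = 141$)
$\frac{1}{\frac{a{\left(4 \right)}}{23} \left(-41\right) + p} = \frac{1}{\frac{1}{23} \left(-6\right) \left(-41\right) + 141} = \frac{1}{\left(- \frac{6}{23}\right) \left(-41\right) + 141} = \frac{1}{\frac{246}{23} + 141} = \frac{1}{\frac{3489}{23}} = \frac{23}{3489}$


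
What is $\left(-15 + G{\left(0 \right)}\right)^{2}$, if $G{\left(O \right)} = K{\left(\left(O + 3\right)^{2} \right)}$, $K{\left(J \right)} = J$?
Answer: $36$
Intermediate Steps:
$G{\left(O \right)} = \left(3 + O\right)^{2}$ ($G{\left(O \right)} = \left(O + 3\right)^{2} = \left(3 + O\right)^{2}$)
$\left(-15 + G{\left(0 \right)}\right)^{2} = \left(-15 + \left(3 + 0\right)^{2}\right)^{2} = \left(-15 + 3^{2}\right)^{2} = \left(-15 + 9\right)^{2} = \left(-6\right)^{2} = 36$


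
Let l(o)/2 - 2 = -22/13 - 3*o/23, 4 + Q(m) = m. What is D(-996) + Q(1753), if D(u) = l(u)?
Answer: 600823/299 ≈ 2009.4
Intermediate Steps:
Q(m) = -4 + m
l(o) = 8/13 - 6*o/23 (l(o) = 4 + 2*(-22/13 - 3*o/23) = 4 + (-44/13 - 6*o/23) = 8/13 - 6*o/23)
D(u) = 8/13 - 6*u/23
D(-996) + Q(1753) = (8/13 - 6/23*(-996)) + (-4 + 1753) = (8/13 + 5976/23) + 1749 = 77872/299 + 1749 = 600823/299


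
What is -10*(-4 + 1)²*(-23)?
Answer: 2070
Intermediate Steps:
-10*(-4 + 1)²*(-23) = -10*(-3)²*(-23) = -10*9*(-23) = -90*(-23) = 2070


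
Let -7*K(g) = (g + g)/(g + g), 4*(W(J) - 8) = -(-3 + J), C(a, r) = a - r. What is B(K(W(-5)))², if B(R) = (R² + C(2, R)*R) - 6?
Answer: 1936/49 ≈ 39.510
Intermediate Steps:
W(J) = 35/4 - J/4 (W(J) = 8 + (-(-3 + J))/4 = 8 + (3 - J)/4 = 8 + (¾ - J/4) = 35/4 - J/4)
K(g) = -⅐ (K(g) = -(g + g)/(7*(g + g)) = -2*g/(7*(2*g)) = -2*g*1/(2*g)/7 = -⅐*1 = -⅐)
B(R) = -6 + R² + R*(2 - R) (B(R) = (R² + (2 - R)*R) - 6 = (R² + R*(2 - R)) - 6 = -6 + R² + R*(2 - R))
B(K(W(-5)))² = (-6 + 2*(-⅐))² = (-6 - 2/7)² = (-44/7)² = 1936/49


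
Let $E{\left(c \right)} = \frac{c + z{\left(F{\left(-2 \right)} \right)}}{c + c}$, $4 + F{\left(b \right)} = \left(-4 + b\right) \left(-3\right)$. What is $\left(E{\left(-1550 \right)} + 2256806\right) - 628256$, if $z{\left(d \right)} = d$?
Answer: $\frac{1262126634}{775} \approx 1.6286 \cdot 10^{6}$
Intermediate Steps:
$F{\left(b \right)} = 8 - 3 b$ ($F{\left(b \right)} = -4 + \left(-4 + b\right) \left(-3\right) = -4 - \left(-12 + 3 b\right) = 8 - 3 b$)
$E{\left(c \right)} = \frac{14 + c}{2 c}$ ($E{\left(c \right)} = \frac{c + \left(8 - -6\right)}{c + c} = \frac{c + \left(8 + 6\right)}{2 c} = \left(c + 14\right) \frac{1}{2 c} = \left(14 + c\right) \frac{1}{2 c} = \frac{14 + c}{2 c}$)
$\left(E{\left(-1550 \right)} + 2256806\right) - 628256 = \left(\frac{14 - 1550}{2 \left(-1550\right)} + 2256806\right) - 628256 = \left(\frac{1}{2} \left(- \frac{1}{1550}\right) \left(-1536\right) + 2256806\right) - 628256 = \left(\frac{384}{775} + 2256806\right) - 628256 = \frac{1749025034}{775} - 628256 = \frac{1262126634}{775}$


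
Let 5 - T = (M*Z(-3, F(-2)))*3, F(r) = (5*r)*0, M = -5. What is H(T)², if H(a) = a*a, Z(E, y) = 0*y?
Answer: 625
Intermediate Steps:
F(r) = 0
Z(E, y) = 0
T = 5 (T = 5 - (-5*0)*3 = 5 - 0*3 = 5 - 1*0 = 5 + 0 = 5)
H(a) = a²
H(T)² = (5²)² = 25² = 625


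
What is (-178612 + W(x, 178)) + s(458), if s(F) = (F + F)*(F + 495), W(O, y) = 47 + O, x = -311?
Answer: 694072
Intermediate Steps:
s(F) = 2*F*(495 + F) (s(F) = (2*F)*(495 + F) = 2*F*(495 + F))
(-178612 + W(x, 178)) + s(458) = (-178612 + (47 - 311)) + 2*458*(495 + 458) = (-178612 - 264) + 2*458*953 = -178876 + 872948 = 694072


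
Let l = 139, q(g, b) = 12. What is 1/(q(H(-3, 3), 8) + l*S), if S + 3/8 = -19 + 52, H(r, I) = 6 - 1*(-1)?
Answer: 8/36375 ≈ 0.00021993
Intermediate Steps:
H(r, I) = 7 (H(r, I) = 6 + 1 = 7)
S = 261/8 (S = -3/8 + (-19 + 52) = -3/8 + 33 = 261/8 ≈ 32.625)
1/(q(H(-3, 3), 8) + l*S) = 1/(12 + 139*(261/8)) = 1/(12 + 36279/8) = 1/(36375/8) = 8/36375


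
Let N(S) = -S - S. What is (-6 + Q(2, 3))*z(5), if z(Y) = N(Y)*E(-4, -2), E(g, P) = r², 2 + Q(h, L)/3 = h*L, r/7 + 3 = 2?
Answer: -2940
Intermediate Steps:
r = -7 (r = -21 + 7*2 = -21 + 14 = -7)
Q(h, L) = -6 + 3*L*h (Q(h, L) = -6 + 3*(h*L) = -6 + 3*(L*h) = -6 + 3*L*h)
E(g, P) = 49 (E(g, P) = (-7)² = 49)
N(S) = -2*S
z(Y) = -98*Y (z(Y) = -2*Y*49 = -98*Y)
(-6 + Q(2, 3))*z(5) = (-6 + (-6 + 3*3*2))*(-98*5) = (-6 + (-6 + 18))*(-490) = (-6 + 12)*(-490) = 6*(-490) = -2940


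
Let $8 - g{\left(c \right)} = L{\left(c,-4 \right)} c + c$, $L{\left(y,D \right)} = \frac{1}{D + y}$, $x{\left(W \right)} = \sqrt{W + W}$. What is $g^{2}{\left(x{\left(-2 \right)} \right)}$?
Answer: $\frac{1457}{25} - \frac{624 i}{25} \approx 58.28 - 24.96 i$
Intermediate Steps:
$x{\left(W \right)} = \sqrt{2} \sqrt{W}$ ($x{\left(W \right)} = \sqrt{2 W} = \sqrt{2} \sqrt{W}$)
$g{\left(c \right)} = 8 - c - \frac{c}{-4 + c}$ ($g{\left(c \right)} = 8 - \left(\frac{c}{-4 + c} + c\right) = 8 - \left(c + \frac{c}{-4 + c}\right) = 8 - c - \frac{c}{-4 + c}$)
$g^{2}{\left(x{\left(-2 \right)} \right)} = \left(\frac{- \sqrt{2} \sqrt{-2} + \left(-4 + \sqrt{2} \sqrt{-2}\right) \left(8 - \sqrt{2} \sqrt{-2}\right)}{-4 + \sqrt{2} \sqrt{-2}}\right)^{2} = \left(\frac{- \sqrt{2} i \sqrt{2} + \left(-4 + \sqrt{2} i \sqrt{2}\right) \left(8 - \sqrt{2} i \sqrt{2}\right)}{-4 + \sqrt{2} i \sqrt{2}}\right)^{2} = \left(\frac{- 2 i + \left(-4 + 2 i\right) \left(8 - 2 i\right)}{-4 + 2 i}\right)^{2} = \left(\frac{-4 - 2 i}{20} \left(- 2 i + \left(-4 + 2 i\right) \left(8 - 2 i\right)\right)\right)^{2} = \left(\frac{\left(-4 - 2 i\right) \left(- 2 i + \left(-4 + 2 i\right) \left(8 - 2 i\right)\right)}{20}\right)^{2} = \frac{\left(-4 - 2 i\right)^{2} \left(- 2 i + \left(-4 + 2 i\right) \left(8 - 2 i\right)\right)^{2}}{400}$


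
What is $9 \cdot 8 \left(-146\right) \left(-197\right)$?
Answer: $2070864$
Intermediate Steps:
$9 \cdot 8 \left(-146\right) \left(-197\right) = 72 \left(-146\right) \left(-197\right) = \left(-10512\right) \left(-197\right) = 2070864$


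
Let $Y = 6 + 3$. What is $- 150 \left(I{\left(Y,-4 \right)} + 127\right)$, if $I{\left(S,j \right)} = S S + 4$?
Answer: $-31800$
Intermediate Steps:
$Y = 9$
$I{\left(S,j \right)} = 4 + S^{2}$ ($I{\left(S,j \right)} = S^{2} + 4 = 4 + S^{2}$)
$- 150 \left(I{\left(Y,-4 \right)} + 127\right) = - 150 \left(\left(4 + 9^{2}\right) + 127\right) = - 150 \left(\left(4 + 81\right) + 127\right) = - 150 \left(85 + 127\right) = \left(-150\right) 212 = -31800$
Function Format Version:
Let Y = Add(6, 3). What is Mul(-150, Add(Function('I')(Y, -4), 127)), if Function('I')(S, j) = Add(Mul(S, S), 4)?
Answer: -31800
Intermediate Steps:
Y = 9
Function('I')(S, j) = Add(4, Pow(S, 2)) (Function('I')(S, j) = Add(Pow(S, 2), 4) = Add(4, Pow(S, 2)))
Mul(-150, Add(Function('I')(Y, -4), 127)) = Mul(-150, Add(Add(4, Pow(9, 2)), 127)) = Mul(-150, Add(Add(4, 81), 127)) = Mul(-150, Add(85, 127)) = Mul(-150, 212) = -31800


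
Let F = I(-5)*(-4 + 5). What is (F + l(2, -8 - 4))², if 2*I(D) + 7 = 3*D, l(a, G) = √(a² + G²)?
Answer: 269 - 44*√37 ≈ 1.3584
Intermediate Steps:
l(a, G) = √(G² + a²)
I(D) = -7/2 + 3*D/2 (I(D) = -7/2 + (3*D)/2 = -7/2 + 3*D/2)
F = -11 (F = (-7/2 + (3/2)*(-5))*(-4 + 5) = (-7/2 - 15/2)*1 = -11*1 = -11)
(F + l(2, -8 - 4))² = (-11 + √((-8 - 4)² + 2²))² = (-11 + √((-12)² + 4))² = (-11 + √(144 + 4))² = (-11 + √148)² = (-11 + 2*√37)²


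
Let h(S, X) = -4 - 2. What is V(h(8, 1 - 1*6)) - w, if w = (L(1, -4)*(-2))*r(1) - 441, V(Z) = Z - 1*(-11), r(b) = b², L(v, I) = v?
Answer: 448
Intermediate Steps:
h(S, X) = -6
V(Z) = 11 + Z (V(Z) = Z + 11 = 11 + Z)
w = -443 (w = (1*(-2))*1² - 441 = -2*1 - 441 = -2 - 441 = -443)
V(h(8, 1 - 1*6)) - w = (11 - 6) - 1*(-443) = 5 + 443 = 448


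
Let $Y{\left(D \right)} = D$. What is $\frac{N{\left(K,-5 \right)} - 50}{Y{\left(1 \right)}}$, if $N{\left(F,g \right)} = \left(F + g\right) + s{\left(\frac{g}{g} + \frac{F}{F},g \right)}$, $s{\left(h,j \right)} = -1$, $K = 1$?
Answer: $-55$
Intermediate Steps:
$N{\left(F,g \right)} = -1 + F + g$ ($N{\left(F,g \right)} = \left(F + g\right) - 1 = -1 + F + g$)
$\frac{N{\left(K,-5 \right)} - 50}{Y{\left(1 \right)}} = \frac{\left(-1 + 1 - 5\right) - 50}{1} = 1 \left(-5 - 50\right) = 1 \left(-55\right) = -55$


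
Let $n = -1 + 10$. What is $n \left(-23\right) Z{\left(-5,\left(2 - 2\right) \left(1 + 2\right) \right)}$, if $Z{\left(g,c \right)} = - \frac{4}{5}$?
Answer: $\frac{828}{5} \approx 165.6$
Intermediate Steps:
$Z{\left(g,c \right)} = - \frac{4}{5}$ ($Z{\left(g,c \right)} = \left(-4\right) \frac{1}{5} = - \frac{4}{5}$)
$n = 9$
$n \left(-23\right) Z{\left(-5,\left(2 - 2\right) \left(1 + 2\right) \right)} = 9 \left(-23\right) \left(- \frac{4}{5}\right) = \left(-207\right) \left(- \frac{4}{5}\right) = \frac{828}{5}$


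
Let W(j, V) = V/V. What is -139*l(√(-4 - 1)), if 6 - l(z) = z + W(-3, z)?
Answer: -695 + 139*I*√5 ≈ -695.0 + 310.81*I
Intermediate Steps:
W(j, V) = 1
l(z) = 5 - z (l(z) = 6 - (z + 1) = 6 - (1 + z) = 6 + (-1 - z) = 5 - z)
-139*l(√(-4 - 1)) = -139*(5 - √(-4 - 1)) = -139*(5 - √(-5)) = -139*(5 - I*√5) = -695 + 139*I*√5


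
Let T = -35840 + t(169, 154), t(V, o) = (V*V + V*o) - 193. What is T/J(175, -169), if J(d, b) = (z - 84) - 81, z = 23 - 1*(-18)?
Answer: -9277/62 ≈ -149.63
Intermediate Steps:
z = 41 (z = 23 + 18 = 41)
t(V, o) = -193 + V² + V*o (t(V, o) = (V² + V*o) - 193 = -193 + V² + V*o)
J(d, b) = -124 (J(d, b) = (41 - 84) - 81 = -43 - 81 = -124)
T = 18554 (T = -35840 + (-193 + 169² + 169*154) = -35840 + (-193 + 28561 + 26026) = -35840 + 54394 = 18554)
T/J(175, -169) = 18554/(-124) = 18554*(-1/124) = -9277/62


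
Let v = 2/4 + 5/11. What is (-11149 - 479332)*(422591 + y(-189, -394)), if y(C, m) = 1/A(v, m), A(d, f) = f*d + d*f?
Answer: -1714975607390963/8274 ≈ -2.0727e+11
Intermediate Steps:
v = 21/22 (v = 2*(¼) + 5*(1/11) = ½ + 5/11 = 21/22 ≈ 0.95455)
A(d, f) = 2*d*f (A(d, f) = d*f + d*f = 2*d*f)
y(C, m) = 11/(21*m) (y(C, m) = 1/(2*(21/22)*m) = 1/(21*m/11) = 11/(21*m))
(-11149 - 479332)*(422591 + y(-189, -394)) = (-11149 - 479332)*(422591 + (11/21)/(-394)) = -490481*(422591 + (11/21)*(-1/394)) = -490481*(422591 - 11/8274) = -490481*3496517923/8274 = -1714975607390963/8274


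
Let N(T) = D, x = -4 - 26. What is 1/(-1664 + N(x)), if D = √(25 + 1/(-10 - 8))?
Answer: -29952/49839679 - 3*√898/49839679 ≈ -0.00060277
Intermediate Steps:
x = -30
D = √898/6 (D = √(25 + 1/(-18)) = √(25 - 1/18) = √(449/18) = √898/6 ≈ 4.9944)
N(T) = √898/6
1/(-1664 + N(x)) = 1/(-1664 + √898/6)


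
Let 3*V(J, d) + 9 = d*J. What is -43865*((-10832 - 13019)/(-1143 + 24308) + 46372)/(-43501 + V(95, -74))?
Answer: 28271436299751/637232086 ≈ 44366.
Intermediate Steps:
V(J, d) = -3 + J*d/3 (V(J, d) = -3 + (d*J)/3 = -3 + (J*d)/3 = -3 + J*d/3)
-43865*((-10832 - 13019)/(-1143 + 24308) + 46372)/(-43501 + V(95, -74)) = -43865*((-10832 - 13019)/(-1143 + 24308) + 46372)/(-43501 + (-3 + (⅓)*95*(-74))) = -43865*(-23851/23165 + 46372)/(-43501 + (-3 - 7030/3)) = -43865*(-23851*1/23165 + 46372)/(-43501 - 7039/3) = -43865/((-137542/(3*(-23851/23165 + 46372)))) = -43865/((-137542/(3*1074183529/23165))) = -43865/((-137542/3*23165/1074183529)) = -43865/(-3186160430/3222550587) = -43865*(-3222550587/3186160430) = 28271436299751/637232086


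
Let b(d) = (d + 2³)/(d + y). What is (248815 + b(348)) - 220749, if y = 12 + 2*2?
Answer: 2554095/91 ≈ 28067.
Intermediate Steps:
y = 16 (y = 12 + 4 = 16)
b(d) = (8 + d)/(16 + d) (b(d) = (d + 2³)/(d + 16) = (d + 8)/(16 + d) = (8 + d)/(16 + d))
(248815 + b(348)) - 220749 = (248815 + (8 + 348)/(16 + 348)) - 220749 = (248815 + 356/364) - 220749 = (248815 + (1/364)*356) - 220749 = (248815 + 89/91) - 220749 = 22642254/91 - 220749 = 2554095/91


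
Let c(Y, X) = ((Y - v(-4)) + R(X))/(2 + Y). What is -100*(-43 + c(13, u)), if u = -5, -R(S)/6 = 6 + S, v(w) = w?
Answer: 12680/3 ≈ 4226.7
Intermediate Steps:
R(S) = -36 - 6*S (R(S) = -6*(6 + S) = -36 - 6*S)
c(Y, X) = (-32 + Y - 6*X)/(2 + Y) (c(Y, X) = ((Y - 1*(-4)) + (-36 - 6*X))/(2 + Y) = ((Y + 4) + (-36 - 6*X))/(2 + Y) = ((4 + Y) + (-36 - 6*X))/(2 + Y) = (-32 + Y - 6*X)/(2 + Y))
-100*(-43 + c(13, u)) = -100*(-43 + (-32 + 13 - 6*(-5))/(2 + 13)) = -100*(-43 + (-32 + 13 + 30)/15) = -100*(-43 + (1/15)*11) = -100*(-43 + 11/15) = -100*(-634/15) = 12680/3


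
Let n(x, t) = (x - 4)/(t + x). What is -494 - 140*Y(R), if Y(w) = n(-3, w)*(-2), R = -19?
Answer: -4454/11 ≈ -404.91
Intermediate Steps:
n(x, t) = (-4 + x)/(t + x)
Y(w) = 14/(-3 + w) (Y(w) = ((-4 - 3)/(w - 3))*(-2) = (-7/(-3 + w))*(-2) = -7/(-3 + w)*(-2) = 14/(-3 + w))
-494 - 140*Y(R) = -494 - 1960/(-3 - 19) = -494 - 1960/(-22) = -494 - 1960*(-1)/22 = -494 - 140*(-7/11) = -494 + 980/11 = -4454/11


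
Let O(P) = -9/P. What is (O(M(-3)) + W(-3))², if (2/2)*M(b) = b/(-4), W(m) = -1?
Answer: 169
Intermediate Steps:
M(b) = -b/4 (M(b) = b/(-4) = b*(-¼) = -b/4)
(O(M(-3)) + W(-3))² = (-9/((-¼*(-3))) - 1)² = (-9/¾ - 1)² = (-9*4/3 - 1)² = (-12 - 1)² = (-13)² = 169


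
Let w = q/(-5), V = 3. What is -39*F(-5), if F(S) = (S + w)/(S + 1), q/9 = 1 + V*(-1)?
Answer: -273/20 ≈ -13.650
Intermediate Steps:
q = -18 (q = 9*(1 + 3*(-1)) = 9*(1 - 3) = 9*(-2) = -18)
w = 18/5 (w = -18/(-5) = -18*(-1/5) = 18/5 ≈ 3.6000)
F(S) = (18/5 + S)/(1 + S) (F(S) = (S + 18/5)/(S + 1) = (18/5 + S)/(1 + S))
-39*F(-5) = -39*(18/5 - 5)/(1 - 5) = -39*(-7)/((-4)*5) = -(-39)*(-7)/(4*5) = -39*7/20 = -273/20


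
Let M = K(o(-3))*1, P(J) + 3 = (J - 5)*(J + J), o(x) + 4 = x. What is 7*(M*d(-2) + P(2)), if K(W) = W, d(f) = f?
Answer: -7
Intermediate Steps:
o(x) = -4 + x
P(J) = -3 + 2*J*(-5 + J) (P(J) = -3 + (J - 5)*(J + J) = -3 + (-5 + J)*(2*J) = -3 + 2*J*(-5 + J))
M = -7 (M = (-4 - 3)*1 = -7*1 = -7)
7*(M*d(-2) + P(2)) = 7*(-7*(-2) + (-3 - 10*2 + 2*2²)) = 7*(14 + (-3 - 20 + 2*4)) = 7*(14 + (-3 - 20 + 8)) = 7*(14 - 15) = 7*(-1) = -7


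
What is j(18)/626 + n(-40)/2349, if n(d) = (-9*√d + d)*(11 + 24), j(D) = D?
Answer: -417059/735237 - 70*I*√10/261 ≈ -0.56724 - 0.84812*I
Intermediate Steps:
n(d) = -315*√d + 35*d (n(d) = (d - 9*√d)*35 = -315*√d + 35*d)
j(18)/626 + n(-40)/2349 = 18/626 + (-630*I*√10 + 35*(-40))/2349 = 18*(1/626) + (-630*I*√10 - 1400)*(1/2349) = 9/313 + (-630*I*√10 - 1400)*(1/2349) = 9/313 + (-1400 - 630*I*√10)*(1/2349) = 9/313 + (-1400/2349 - 70*I*√10/261) = -417059/735237 - 70*I*√10/261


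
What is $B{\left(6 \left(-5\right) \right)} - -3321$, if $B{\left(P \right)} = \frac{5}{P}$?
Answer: $\frac{19925}{6} \approx 3320.8$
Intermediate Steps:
$B{\left(6 \left(-5\right) \right)} - -3321 = \frac{5}{6 \left(-5\right)} - -3321 = \frac{5}{-30} + 3321 = 5 \left(- \frac{1}{30}\right) + 3321 = - \frac{1}{6} + 3321 = \frac{19925}{6}$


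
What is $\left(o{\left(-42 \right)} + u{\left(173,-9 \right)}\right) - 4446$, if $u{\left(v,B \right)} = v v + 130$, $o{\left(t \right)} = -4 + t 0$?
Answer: $25609$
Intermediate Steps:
$o{\left(t \right)} = -4$ ($o{\left(t \right)} = -4 + 0 = -4$)
$u{\left(v,B \right)} = 130 + v^{2}$ ($u{\left(v,B \right)} = v^{2} + 130 = 130 + v^{2}$)
$\left(o{\left(-42 \right)} + u{\left(173,-9 \right)}\right) - 4446 = \left(-4 + \left(130 + 173^{2}\right)\right) - 4446 = \left(-4 + \left(130 + 29929\right)\right) - 4446 = \left(-4 + 30059\right) - 4446 = 30055 - 4446 = 25609$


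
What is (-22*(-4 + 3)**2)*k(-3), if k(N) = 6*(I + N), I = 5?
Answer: -264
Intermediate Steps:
k(N) = 30 + 6*N (k(N) = 6*(5 + N) = 30 + 6*N)
(-22*(-4 + 3)**2)*k(-3) = (-22*(-4 + 3)**2)*(30 + 6*(-3)) = (-22*(-1)**2)*(30 - 18) = -22*1*12 = -22*12 = -264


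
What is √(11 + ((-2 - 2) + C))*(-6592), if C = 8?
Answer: -6592*√15 ≈ -25531.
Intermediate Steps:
√(11 + ((-2 - 2) + C))*(-6592) = √(11 + ((-2 - 2) + 8))*(-6592) = √(11 + (-4 + 8))*(-6592) = √(11 + 4)*(-6592) = √15*(-6592) = -6592*√15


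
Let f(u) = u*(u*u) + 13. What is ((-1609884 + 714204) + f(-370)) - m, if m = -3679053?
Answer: -47869614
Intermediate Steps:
f(u) = 13 + u³ (f(u) = u*u² + 13 = u³ + 13 = 13 + u³)
((-1609884 + 714204) + f(-370)) - m = ((-1609884 + 714204) + (13 + (-370)³)) - 1*(-3679053) = (-895680 + (13 - 50653000)) + 3679053 = (-895680 - 50652987) + 3679053 = -51548667 + 3679053 = -47869614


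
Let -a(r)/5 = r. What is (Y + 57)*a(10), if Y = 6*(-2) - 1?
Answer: -2200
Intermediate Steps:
a(r) = -5*r
Y = -13 (Y = -12 - 1 = -13)
(Y + 57)*a(10) = (-13 + 57)*(-5*10) = 44*(-50) = -2200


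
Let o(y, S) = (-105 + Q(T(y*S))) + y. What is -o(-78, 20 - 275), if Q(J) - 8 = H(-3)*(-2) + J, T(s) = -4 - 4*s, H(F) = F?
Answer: 79733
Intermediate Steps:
Q(J) = 14 + J (Q(J) = 8 + (-3*(-2) + J) = 8 + (6 + J) = 14 + J)
o(y, S) = -95 + y - 4*S*y (o(y, S) = (-105 + (14 + (-4 - 4*y*S))) + y = (-105 + (14 + (-4 - 4*S*y))) + y = (-105 + (10 - 4*S*y)) + y = (-95 - 4*S*y) + y = -95 + y - 4*S*y)
-o(-78, 20 - 275) = -(-95 - 78 - 4*(20 - 275)*(-78)) = -(-95 - 78 - 4*(-255)*(-78)) = -(-95 - 78 - 79560) = -1*(-79733) = 79733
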